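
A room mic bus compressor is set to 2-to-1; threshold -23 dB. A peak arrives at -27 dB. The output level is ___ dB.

-27 dB is 4 dB below the -23 dB threshold, so no gain reduction is applied.
Output = input = -27 dB.

-27 dB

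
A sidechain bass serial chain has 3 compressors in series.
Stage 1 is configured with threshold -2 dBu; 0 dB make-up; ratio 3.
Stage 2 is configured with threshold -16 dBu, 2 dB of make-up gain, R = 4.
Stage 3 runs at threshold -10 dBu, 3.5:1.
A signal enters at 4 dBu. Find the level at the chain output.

Stage 1: overshoot 6 dB → 6/3 = 2 dB → 0 dBu.
Stage 2: overshoot 16 dB → 16/4 = 4 dB → -12 dBu; +2 dB make-up → -10 dBu.
Stage 3: -10 dBu is at or below the -10 dBu threshold — no compression; output -10 dBu.

-10 dBu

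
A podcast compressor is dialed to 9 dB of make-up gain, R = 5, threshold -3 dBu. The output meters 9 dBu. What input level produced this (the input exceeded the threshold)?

Remove make-up: 9 − 9 = 0 dBu.
Post-compression overshoot = 0 − (-3) = 3 dB.
Input overshoot = R × output overshoot = 15 dB → input = -3 + 15 = 12 dBu.

12 dBu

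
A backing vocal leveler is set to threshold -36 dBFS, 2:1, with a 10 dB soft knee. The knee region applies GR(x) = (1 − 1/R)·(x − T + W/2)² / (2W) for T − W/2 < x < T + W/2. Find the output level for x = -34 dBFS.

x − T + W/2 = -34 − (-36) + 5 = 7.
GR = (1 − 1/2) × 7² / 20 = 0.5 × 49 / 20 = 1.225 dB.
Output = -34 − 1.225 = -35.225 dBFS.

-35.225 dBFS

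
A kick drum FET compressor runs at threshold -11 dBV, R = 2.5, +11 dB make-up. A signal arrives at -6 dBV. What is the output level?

2 dBV

Overshoot: -6 − (-11) = 5 dB.
The 5 dB excess becomes 2 dB after 2.5:1 reduction.
So the level is -11 + 2 = -9 dBV; make-up adds 11 dB, giving 2 dBV.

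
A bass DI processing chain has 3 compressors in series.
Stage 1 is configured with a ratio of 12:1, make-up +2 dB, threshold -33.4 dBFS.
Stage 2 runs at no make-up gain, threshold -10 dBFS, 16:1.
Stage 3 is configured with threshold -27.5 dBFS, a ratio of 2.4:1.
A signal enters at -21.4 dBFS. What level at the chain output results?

-30.4 dBFS

Stage 1: -21.4 dBFS is 12 dB over -33.4 dBFS; at 12:1 that becomes 1 dB over, giving -32.4 dBFS; +2 dB make-up → -30.4 dBFS.
Stage 2: -30.4 dBFS is at or below the -10 dBFS threshold — no compression; output -30.4 dBFS.
Stage 3: -30.4 dBFS is at or below the -27.5 dBFS threshold — no compression; output -30.4 dBFS.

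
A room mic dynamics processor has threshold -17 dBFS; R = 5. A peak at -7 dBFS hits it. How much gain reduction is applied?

Overshoot = -7 − (-17) = 10 dB.
A 5:1 ratio leaves 2 dB of that excess.
Gain reduction = 10 − 2 = 8 dB.

8 dB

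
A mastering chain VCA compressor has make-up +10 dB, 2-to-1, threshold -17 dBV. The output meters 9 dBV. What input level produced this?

15 dBV

Remove make-up: 9 − 10 = -1 dBV.
That's 16 dB above the -17 dBV threshold.
Before 2:1 compression the overshoot was 16 × 2 = 32 dB, so input = -17 + 32 = 15 dBV.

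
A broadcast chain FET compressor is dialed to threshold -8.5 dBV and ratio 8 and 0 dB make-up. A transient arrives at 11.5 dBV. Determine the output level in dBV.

11.5 dBV sits 20 dB over threshold.
8:1 compression reduces that to 20/8 = 2.5 dB over.
So the level is -8.5 + 2.5 = -6 dBV.

-6 dBV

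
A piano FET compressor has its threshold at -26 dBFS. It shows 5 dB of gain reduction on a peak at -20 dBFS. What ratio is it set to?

Input overshoot = -20 − (-26) = 6 dB.
Output overshoot = 6 − 5 = 1 dB.
Ratio = input overshoot / output overshoot = 6 / 1 = 6.

6:1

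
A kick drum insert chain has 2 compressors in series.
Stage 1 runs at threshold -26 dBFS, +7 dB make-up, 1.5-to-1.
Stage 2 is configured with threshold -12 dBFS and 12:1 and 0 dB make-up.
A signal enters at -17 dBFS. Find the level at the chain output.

-13 dBFS

Stage 1: 9 dB above -26 dBFS, reduced 1.5:1 to 6 dB above → -20 dBFS; +7 dB make-up → -13 dBFS.
Stage 2: -13 dBFS ≤ -12 dBFS, so stage 2 doesn't engage; output -13 dBFS.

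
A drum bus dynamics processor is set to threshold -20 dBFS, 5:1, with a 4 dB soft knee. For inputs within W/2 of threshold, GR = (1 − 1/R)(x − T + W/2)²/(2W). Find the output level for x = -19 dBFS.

x − T + W/2 = -19 − (-20) + 2 = 3.
GR = (1 − 1/5) × 3² / 8 = 0.8 × 9 / 8 = 0.9 dB.
Output = -19 − 0.9 = -19.9 dBFS.

-19.9 dBFS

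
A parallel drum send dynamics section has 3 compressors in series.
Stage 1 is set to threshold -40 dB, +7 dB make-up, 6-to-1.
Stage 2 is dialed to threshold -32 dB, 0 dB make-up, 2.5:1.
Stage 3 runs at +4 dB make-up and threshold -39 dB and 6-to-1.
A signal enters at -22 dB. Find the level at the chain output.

Stage 1: overshoot 18 dB → 18/6 = 3 dB → -37 dB; +7 dB make-up → -30 dB.
Stage 2: -30 dB is 2 dB over -32 dB; at 2.5:1 that becomes 0.8 dB over, giving -31.2 dB.
Stage 3: -31.2 dB is 7.8 dB over -39 dB; at 6:1 that becomes 1.3 dB over, giving -37.7 dB; +4 dB make-up → -33.7 dB.

-33.7 dB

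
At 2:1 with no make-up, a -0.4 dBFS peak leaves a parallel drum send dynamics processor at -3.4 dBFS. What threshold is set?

-6.4 dBFS

Gain reduction = -0.4 − (-3.4) = 3 dB; output overshoot = GR / (R − 1) = 3 / 1 = 3 dB.
Threshold = output − output overshoot = -3.4 − 3 = -6.4 dBFS.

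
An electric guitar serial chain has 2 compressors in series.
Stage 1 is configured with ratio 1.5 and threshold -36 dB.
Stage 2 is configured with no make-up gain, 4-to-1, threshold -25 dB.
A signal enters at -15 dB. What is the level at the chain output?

-24.25 dB

Stage 1: 21 dB above -36 dB, reduced 1.5:1 to 14 dB above → -22 dB.
Stage 2: -22 dB is 3 dB over -25 dB; at 4:1 that becomes 0.75 dB over, giving -24.25 dB.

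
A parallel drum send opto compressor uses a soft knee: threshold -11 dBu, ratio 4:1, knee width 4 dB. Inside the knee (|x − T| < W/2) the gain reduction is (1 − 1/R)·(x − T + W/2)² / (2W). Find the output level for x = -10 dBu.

x − T + W/2 = -10 − (-11) + 2 = 3.
GR = (1 − 1/4) × 3² / 8 = 0.75 × 9 / 8 = 0.84375 dB.
Output = -10 − 0.84375 = -10.84375 dBu.

-10.84375 dBu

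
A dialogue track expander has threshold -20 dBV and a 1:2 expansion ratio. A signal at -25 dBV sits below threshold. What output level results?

Undershoot = (-20) − (-25) = 5 dB.
At 1:2, that expands to 10 dB under threshold.
Output = -20 − 10 = -30 dBV.

-30 dBV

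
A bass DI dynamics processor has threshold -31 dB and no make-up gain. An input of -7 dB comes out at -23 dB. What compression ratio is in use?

3:1

Input overshoot = -7 − (-31) = 24 dB; output overshoot = -23 − (-31) = 8 dB.
Ratio = 24 / 8 = 3.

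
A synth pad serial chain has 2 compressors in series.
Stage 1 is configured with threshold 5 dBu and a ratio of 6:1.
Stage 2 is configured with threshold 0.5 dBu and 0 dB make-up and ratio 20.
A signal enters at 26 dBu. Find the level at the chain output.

Stage 1: 26 dBu is 21 dB over 5 dBu; at 6:1 that becomes 3.5 dB over, giving 8.5 dBu.
Stage 2: 8 dB above 0.5 dBu, reduced 20:1 to 0.4 dB above → 0.9 dBu.

0.9 dBu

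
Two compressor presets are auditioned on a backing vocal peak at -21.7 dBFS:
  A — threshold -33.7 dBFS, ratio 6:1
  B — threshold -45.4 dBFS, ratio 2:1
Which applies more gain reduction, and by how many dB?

B, by 1.85 dB

A: 12 dB over, compressed to 2 dB over, so 10 dB of GR.
B: 23.7 dB over, compressed to 11.85 dB over, so 11.85 dB of GR.
B applies 1.85 dB more gain reduction.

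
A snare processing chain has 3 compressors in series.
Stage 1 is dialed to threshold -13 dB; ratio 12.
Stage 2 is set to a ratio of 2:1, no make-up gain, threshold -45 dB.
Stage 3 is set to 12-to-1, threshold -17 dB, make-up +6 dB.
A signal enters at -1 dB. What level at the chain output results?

-22.5 dB

Stage 1: overshoot 12 dB → 12/12 = 1 dB → -12 dB.
Stage 2: overshoot 33 dB → 33/2 = 16.5 dB → -28.5 dB.
Stage 3: -28.5 dB is at or below the -17 dB threshold — no compression; make-up brings it to -22.5 dB.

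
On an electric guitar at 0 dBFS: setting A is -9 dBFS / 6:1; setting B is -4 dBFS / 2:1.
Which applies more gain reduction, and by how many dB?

A, by 5.5 dB

A: 9 dB over, compressed to 1.5 dB over, so 7.5 dB of GR.
B: 4 dB over, compressed to 2 dB over, so 2 dB of GR.
A applies 5.5 dB more gain reduction.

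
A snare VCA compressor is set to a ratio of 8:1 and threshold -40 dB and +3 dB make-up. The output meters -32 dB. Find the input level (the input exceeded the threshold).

0 dB

Before make-up, the level was -32 − 3 = -35 dB.
That's 5 dB above the -40 dB threshold.
Undo the ratio: input overshoot = 5 × 8 = 40 dB, giving input = 0 dB.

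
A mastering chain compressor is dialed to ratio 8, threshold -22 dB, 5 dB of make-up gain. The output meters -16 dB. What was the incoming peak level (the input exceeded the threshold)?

Before make-up, the level was -16 − 5 = -21 dB.
That's 1 dB above the -22 dB threshold.
Undo the ratio: input overshoot = 1 × 8 = 8 dB, giving input = -14 dB.

-14 dB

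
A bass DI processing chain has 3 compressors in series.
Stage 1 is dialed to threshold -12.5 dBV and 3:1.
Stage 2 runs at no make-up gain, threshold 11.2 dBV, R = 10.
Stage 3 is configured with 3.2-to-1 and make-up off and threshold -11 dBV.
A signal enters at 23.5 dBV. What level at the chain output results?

Stage 1: 36 dB above -12.5 dBV, reduced 3:1 to 12 dB above → -0.5 dBV.
Stage 2: -0.5 dBV is at or below the 11.2 dBV threshold — no compression; output -0.5 dBV.
Stage 3: overshoot 10.5 dB → 10.5/3.2 = 3.28125 dB → -7.71875 dBV.

-7.71875 dBV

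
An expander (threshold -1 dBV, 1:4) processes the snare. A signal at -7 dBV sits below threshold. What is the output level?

Below threshold, a 1:4 expander applies gain = (4−1)×(T − x) of attenuation.
(4−1) × 6 = 18 dB, so output = -7 − 18 = -25 dBV.

-25 dBV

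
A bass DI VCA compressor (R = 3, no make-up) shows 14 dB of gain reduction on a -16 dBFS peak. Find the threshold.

-37 dBFS

Gain reduction = -16 − (-30) = 14 dB; output overshoot = GR / (R − 1) = 14 / 2 = 7 dB.
Threshold = output − output overshoot = -30 − 7 = -37 dBFS.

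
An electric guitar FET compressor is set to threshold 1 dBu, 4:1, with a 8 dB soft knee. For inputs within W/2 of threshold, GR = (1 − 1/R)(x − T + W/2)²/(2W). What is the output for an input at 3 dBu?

x − T + W/2 = 3 − 1 + 4 = 6.
GR = (1 − 1/4) × 6² / 16 = 0.75 × 36 / 16 = 1.6875 dB.
Output = 3 − 1.6875 = 1.3125 dBu.

1.3125 dBu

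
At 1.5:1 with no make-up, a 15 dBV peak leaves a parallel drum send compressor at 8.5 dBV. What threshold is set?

-4.5 dBV

Gain reduction = 15 − 8.5 = 6.5 dB; output overshoot = GR / (R − 1) = 6.5 / 0.5 = 13 dB.
Threshold = output − output overshoot = 8.5 − 13 = -4.5 dBV.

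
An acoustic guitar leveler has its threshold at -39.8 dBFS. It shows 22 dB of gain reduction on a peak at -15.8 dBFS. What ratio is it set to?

Input overshoot = -15.8 − (-39.8) = 24 dB.
Output overshoot = 24 − 22 = 2 dB.
Ratio = input overshoot / output overshoot = 24 / 2 = 12.

12:1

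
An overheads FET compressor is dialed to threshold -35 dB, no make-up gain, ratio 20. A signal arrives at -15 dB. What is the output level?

-34 dB

-15 dB sits 20 dB over threshold.
20:1 compression reduces that to 20/20 = 1 dB over.
So the level is -35 + 1 = -34 dB.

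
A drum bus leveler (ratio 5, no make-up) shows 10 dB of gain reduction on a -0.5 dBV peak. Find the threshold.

-13 dBV

Gain reduction = -0.5 − (-10.5) = 10 dB; output overshoot = GR / (R − 1) = 10 / 4 = 2.5 dB.
Threshold = output − output overshoot = -10.5 − 2.5 = -13 dBV.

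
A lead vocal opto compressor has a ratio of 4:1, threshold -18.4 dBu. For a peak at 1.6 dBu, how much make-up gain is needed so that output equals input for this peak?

15 dB

The peak compresses to -18.4 + 20/4 = -13.4 dBu.
To reach 1.6 dBu requires 1.6 − (-13.4) = 15 dB of make-up.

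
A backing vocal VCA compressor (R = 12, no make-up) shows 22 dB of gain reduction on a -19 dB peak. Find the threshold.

Input is 24 dB above T (since output overshoot × R = input overshoot: (-41 − T)·12 = -19 − T gives T = -43 dB).
Check: -43 + (-19 − (-43))/12 = -43 + 2 = -41 dB. ✓

-43 dB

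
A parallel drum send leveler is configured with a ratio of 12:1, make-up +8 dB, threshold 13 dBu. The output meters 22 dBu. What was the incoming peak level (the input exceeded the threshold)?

Stripping the +8 dB make-up gives 14 dBu at the gain stage.
Post-compression overshoot = 14 − 13 = 1 dB.
Undo the ratio: input overshoot = 1 × 12 = 12 dB, giving input = 25 dBu.

25 dBu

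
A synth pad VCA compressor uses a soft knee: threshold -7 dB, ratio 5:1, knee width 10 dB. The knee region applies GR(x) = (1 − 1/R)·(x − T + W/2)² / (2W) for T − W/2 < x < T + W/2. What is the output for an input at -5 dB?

x − T + W/2 = -5 − (-7) + 5 = 7.
GR = (1 − 1/5) × 7² / 20 = 0.8 × 49 / 20 = 1.96 dB.
Output = -5 − 1.96 = -6.96 dB.

-6.96 dB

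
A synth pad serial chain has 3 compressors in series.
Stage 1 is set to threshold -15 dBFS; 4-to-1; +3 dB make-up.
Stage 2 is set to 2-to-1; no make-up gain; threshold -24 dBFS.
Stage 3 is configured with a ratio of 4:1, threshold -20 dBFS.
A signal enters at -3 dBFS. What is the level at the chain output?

-19.125 dBFS

Stage 1: -3 dBFS is 12 dB over -15 dBFS; at 4:1 that becomes 3 dB over, giving -12 dBFS; +3 dB make-up → -9 dBFS.
Stage 2: overshoot 15 dB → 15/2 = 7.5 dB → -16.5 dBFS.
Stage 3: 3.5 dB above -20 dBFS, reduced 4:1 to 0.875 dB above → -19.125 dBFS.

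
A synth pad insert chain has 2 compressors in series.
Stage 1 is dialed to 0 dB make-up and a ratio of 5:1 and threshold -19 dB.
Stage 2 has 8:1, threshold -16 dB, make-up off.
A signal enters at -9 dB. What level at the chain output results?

Stage 1: 10 dB above -19 dB, reduced 5:1 to 2 dB above → -17 dB.
Stage 2: below threshold (-17 ≤ -16); passes unchanged; output -17 dB.

-17 dB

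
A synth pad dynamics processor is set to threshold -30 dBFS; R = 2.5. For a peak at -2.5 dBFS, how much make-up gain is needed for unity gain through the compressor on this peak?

16.5 dB

Without make-up, output = threshold + overshoot/2.5 = -30 + 11 = -19 dBFS.
Gap to target: 16.5 dB.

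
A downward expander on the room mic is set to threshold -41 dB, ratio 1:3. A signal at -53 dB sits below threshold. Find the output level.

-77 dB

Undershoot = (-41) − (-53) = 12 dB.
At 1:3, that expands to 36 dB under threshold.
Output = -41 − 36 = -77 dB.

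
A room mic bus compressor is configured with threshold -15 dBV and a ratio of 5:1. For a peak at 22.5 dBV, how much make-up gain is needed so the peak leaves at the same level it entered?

Without make-up, output = threshold + overshoot/5 = -15 + 7.5 = -7.5 dBV.
Gap to target: 30 dB.

30 dB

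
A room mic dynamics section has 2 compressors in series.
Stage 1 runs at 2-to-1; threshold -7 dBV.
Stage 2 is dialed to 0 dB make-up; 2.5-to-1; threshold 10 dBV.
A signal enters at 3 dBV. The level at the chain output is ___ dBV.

-2 dBV

Stage 1: overshoot 10 dB → 10/2 = 5 dB → -2 dBV.
Stage 2: below threshold (-2 ≤ 10); passes unchanged; output -2 dBV.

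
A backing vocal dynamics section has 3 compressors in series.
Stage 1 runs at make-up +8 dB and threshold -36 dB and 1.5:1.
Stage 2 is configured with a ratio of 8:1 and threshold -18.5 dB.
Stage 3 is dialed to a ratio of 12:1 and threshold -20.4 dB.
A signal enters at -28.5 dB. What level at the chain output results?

Stage 1: 7.5 dB above -36 dB, reduced 1.5:1 to 5 dB above → -31 dB; +8 dB make-up → -23 dB.
Stage 2: -23 dB is at or below the -18.5 dB threshold — no compression; output -23 dB.
Stage 3: below threshold (-23 ≤ -20.4); passes unchanged; output -23 dB.

-23 dB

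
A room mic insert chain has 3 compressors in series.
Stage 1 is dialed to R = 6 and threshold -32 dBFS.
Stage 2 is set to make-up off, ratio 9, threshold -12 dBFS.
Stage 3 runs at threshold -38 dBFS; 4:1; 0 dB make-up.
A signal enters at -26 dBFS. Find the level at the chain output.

Stage 1: 6 dB above -32 dBFS, reduced 6:1 to 1 dB above → -31 dBFS.
Stage 2: -31 dBFS is at or below the -12 dBFS threshold — no compression; output -31 dBFS.
Stage 3: overshoot 7 dB → 7/4 = 1.75 dB → -36.25 dBFS.

-36.25 dBFS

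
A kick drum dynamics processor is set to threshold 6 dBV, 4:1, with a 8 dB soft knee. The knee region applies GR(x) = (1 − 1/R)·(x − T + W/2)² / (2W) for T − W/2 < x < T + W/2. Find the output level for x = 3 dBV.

x − T + W/2 = 3 − 6 + 4 = 1.
GR = (1 − 1/4) × 1² / 16 = 0.75 × 1 / 16 = 0.046875 dB.
Output = 3 − 0.046875 = 2.953125 dBV.

2.953125 dBV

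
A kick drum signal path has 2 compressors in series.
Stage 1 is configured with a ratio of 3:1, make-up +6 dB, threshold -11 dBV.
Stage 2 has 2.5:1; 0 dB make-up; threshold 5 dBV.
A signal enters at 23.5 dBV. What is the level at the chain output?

Stage 1: 23.5 dBV is 34.5 dB over -11 dBV; at 3:1 that becomes 11.5 dB over, giving 0.5 dBV; +6 dB make-up → 6.5 dBV.
Stage 2: 1.5 dB above 5 dBV, reduced 2.5:1 to 0.6 dB above → 5.6 dBV.

5.6 dBV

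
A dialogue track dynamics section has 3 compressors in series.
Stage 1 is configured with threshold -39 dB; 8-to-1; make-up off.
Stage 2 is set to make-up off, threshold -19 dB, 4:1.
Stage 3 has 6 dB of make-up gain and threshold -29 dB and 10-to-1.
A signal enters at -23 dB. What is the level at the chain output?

-31 dB

Stage 1: 16 dB above -39 dB, reduced 8:1 to 2 dB above → -37 dB.
Stage 2: below threshold (-37 ≤ -19); passes unchanged; output -37 dB.
Stage 3: below threshold (-37 ≤ -29); passes unchanged; make-up brings it to -31 dB.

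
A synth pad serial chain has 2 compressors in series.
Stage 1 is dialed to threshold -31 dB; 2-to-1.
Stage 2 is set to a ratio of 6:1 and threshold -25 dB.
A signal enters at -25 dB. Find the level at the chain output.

-28 dB

Stage 1: 6 dB above -31 dB, reduced 2:1 to 3 dB above → -28 dB.
Stage 2: -28 dB is at or below the -25 dB threshold — no compression; output -28 dB.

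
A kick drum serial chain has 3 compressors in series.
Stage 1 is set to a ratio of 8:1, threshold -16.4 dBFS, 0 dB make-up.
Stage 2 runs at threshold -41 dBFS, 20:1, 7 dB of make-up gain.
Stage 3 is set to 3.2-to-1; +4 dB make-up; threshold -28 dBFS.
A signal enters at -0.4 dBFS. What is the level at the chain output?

-28.67 dBFS

Stage 1: 16 dB above -16.4 dBFS, reduced 8:1 to 2 dB above → -14.4 dBFS.
Stage 2: overshoot 26.6 dB → 26.6/20 = 1.33 dB → -39.67 dBFS; +7 dB make-up → -32.67 dBFS.
Stage 3: -32.67 dBFS is at or below the -28 dBFS threshold — no compression; make-up brings it to -28.67 dBFS.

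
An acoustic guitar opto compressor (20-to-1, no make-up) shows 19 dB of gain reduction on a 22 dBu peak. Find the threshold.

Input is 20 dB above T (since output overshoot × R = input overshoot: (3 − T)·20 = 22 − T gives T = 2 dBu).
Check: 2 + (22 − 2)/20 = 2 + 1 = 3 dBu. ✓

2 dBu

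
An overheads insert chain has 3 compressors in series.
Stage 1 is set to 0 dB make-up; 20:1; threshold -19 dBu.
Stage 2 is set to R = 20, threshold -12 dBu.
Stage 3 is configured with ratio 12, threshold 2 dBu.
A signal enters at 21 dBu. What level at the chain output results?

Stage 1: overshoot 40 dB → 40/20 = 2 dB → -17 dBu.
Stage 2: -17 dBu is at or below the -12 dBu threshold — no compression; output -17 dBu.
Stage 3: -17 dBu is at or below the 2 dBu threshold — no compression; output -17 dBu.

-17 dBu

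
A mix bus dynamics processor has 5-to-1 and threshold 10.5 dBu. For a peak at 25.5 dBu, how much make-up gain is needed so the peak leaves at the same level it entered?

Without make-up, output = threshold + overshoot/5 = 10.5 + 3 = 13.5 dBu.
Gap to target: 12 dB.

12 dB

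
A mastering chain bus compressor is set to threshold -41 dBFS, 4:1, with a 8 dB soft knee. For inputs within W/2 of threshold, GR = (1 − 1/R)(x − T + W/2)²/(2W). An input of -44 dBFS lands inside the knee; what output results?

x − T + W/2 = -44 − (-41) + 4 = 1.
GR = (1 − 1/4) × 1² / 16 = 0.75 × 1 / 16 = 0.046875 dB.
Output = -44 − 0.046875 = -44.046875 dBFS.

-44.046875 dBFS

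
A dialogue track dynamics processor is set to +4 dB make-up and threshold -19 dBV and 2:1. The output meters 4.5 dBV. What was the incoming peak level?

20 dBV

Before make-up, the level was 4.5 − 4 = 0.5 dBV.
The compressed level sits 0.5 − (-19) = 19.5 dB over threshold.
Input overshoot = R × output overshoot = 39 dB → input = -19 + 39 = 20 dBV.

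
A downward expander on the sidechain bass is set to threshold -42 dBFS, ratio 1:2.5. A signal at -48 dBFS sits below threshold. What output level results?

Undershoot = (-42) − (-48) = 6 dB.
At 1:2.5, that expands to 15 dB under threshold.
Output = -42 − 15 = -57 dBFS.

-57 dBFS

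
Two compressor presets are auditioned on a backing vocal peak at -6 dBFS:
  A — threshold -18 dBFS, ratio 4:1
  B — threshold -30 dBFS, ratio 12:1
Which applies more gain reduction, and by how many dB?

B, by 13 dB

A: 12 dB over, compressed to 3 dB over, so 9 dB of GR.
B: 24 dB over, compressed to 2 dB over, so 22 dB of GR.
Difference: 13 dB in favour of B.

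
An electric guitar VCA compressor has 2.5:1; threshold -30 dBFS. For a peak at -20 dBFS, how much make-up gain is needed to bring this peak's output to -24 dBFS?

2 dB

The peak compresses to -30 + 10/2.5 = -26 dBFS.
To reach -24 dBFS requires -24 − (-26) = 2 dB of make-up.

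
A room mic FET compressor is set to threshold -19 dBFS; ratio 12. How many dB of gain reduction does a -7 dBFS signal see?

-7 dBFS exceeds the threshold by 12 dB.
At 12:1, output sits 12/12 = 1 dB above threshold.
Gain reduction = 12 − 1 = 11 dB.

11 dB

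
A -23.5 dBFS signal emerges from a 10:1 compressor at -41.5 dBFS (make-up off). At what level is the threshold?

Gain reduction = -23.5 − (-41.5) = 18 dB; output overshoot = GR / (R − 1) = 18 / 9 = 2 dB.
Threshold = output − output overshoot = -41.5 − 2 = -43.5 dBFS.

-43.5 dBFS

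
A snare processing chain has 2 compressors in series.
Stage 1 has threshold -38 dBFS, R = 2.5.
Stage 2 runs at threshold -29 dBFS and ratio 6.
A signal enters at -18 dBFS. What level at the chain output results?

-30 dBFS

Stage 1: -18 dBFS is 20 dB over -38 dBFS; at 2.5:1 that becomes 8 dB over, giving -30 dBFS.
Stage 2: -30 dBFS ≤ -29 dBFS, so stage 2 doesn't engage; output -30 dBFS.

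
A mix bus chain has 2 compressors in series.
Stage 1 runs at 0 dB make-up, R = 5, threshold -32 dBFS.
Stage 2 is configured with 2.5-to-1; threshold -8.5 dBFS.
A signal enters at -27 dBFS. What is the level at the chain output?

-31 dBFS

Stage 1: overshoot 5 dB → 5/5 = 1 dB → -31 dBFS.
Stage 2: below threshold (-31 ≤ -8.5); passes unchanged; output -31 dBFS.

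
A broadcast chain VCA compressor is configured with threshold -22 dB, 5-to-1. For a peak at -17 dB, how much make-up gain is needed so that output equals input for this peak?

4 dB

Overshoot 5 dB → 5/5 = 1 dB after compression, so the compressed level is -22 + 1 = -21 dB.
Make-up = target − compressed = -17 − (-21) = 4 dB.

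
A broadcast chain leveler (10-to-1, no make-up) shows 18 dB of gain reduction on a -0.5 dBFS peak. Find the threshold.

Input is 20 dB above T (since output overshoot × R = input overshoot: (-18.5 − T)·10 = -0.5 − T gives T = -20.5 dBFS).
Check: -20.5 + (-0.5 − (-20.5))/10 = -20.5 + 2 = -18.5 dBFS. ✓

-20.5 dBFS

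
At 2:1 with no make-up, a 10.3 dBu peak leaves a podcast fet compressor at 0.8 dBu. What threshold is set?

-8.7 dBu

Input is 19 dB above T (since output overshoot × R = input overshoot: (0.8 − T)·2 = 10.3 − T gives T = -8.7 dBu).
Check: -8.7 + (10.3 − (-8.7))/2 = -8.7 + 9.5 = 0.8 dBu. ✓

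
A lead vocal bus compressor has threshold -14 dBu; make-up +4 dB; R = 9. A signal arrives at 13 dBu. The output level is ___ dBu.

Overshoot: 13 − (-14) = 27 dB.
At 9:1 the overshoot is divided by 9, leaving 3 dB above threshold.
Output = -14 + 3 = -11 dBu; make-up adds 4 dB, giving -7 dBu.

-7 dBu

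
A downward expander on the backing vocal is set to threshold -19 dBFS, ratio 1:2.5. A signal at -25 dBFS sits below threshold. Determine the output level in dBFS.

Below threshold, a 1:2.5 expander applies gain = (2.5−1)×(T − x) of attenuation.
(2.5−1) × 6 = 9 dB, so output = -25 − 9 = -34 dBFS.

-34 dBFS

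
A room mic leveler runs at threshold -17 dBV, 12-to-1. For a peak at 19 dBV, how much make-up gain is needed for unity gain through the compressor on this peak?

33 dB

The peak compresses to -17 + 36/12 = -14 dBV.
To reach 19 dBV requires 19 − (-14) = 33 dB of make-up.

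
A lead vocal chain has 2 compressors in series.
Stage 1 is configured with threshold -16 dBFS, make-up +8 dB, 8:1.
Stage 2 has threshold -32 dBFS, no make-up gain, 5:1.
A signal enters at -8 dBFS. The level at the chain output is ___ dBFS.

-27 dBFS

Stage 1: -8 dBFS is 8 dB over -16 dBFS; at 8:1 that becomes 1 dB over, giving -15 dBFS; +8 dB make-up → -7 dBFS.
Stage 2: 25 dB above -32 dBFS, reduced 5:1 to 5 dB above → -27 dBFS.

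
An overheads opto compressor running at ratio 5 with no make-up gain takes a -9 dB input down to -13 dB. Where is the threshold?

-14 dB

Gain reduction = -9 − (-13) = 4 dB; output overshoot = GR / (R − 1) = 4 / 4 = 1 dB.
Threshold = output − output overshoot = -13 − 1 = -14 dB.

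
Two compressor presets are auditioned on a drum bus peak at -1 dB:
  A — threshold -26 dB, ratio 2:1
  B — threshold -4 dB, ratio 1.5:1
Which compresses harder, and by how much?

A, by 11.5 dB

A: 25 dB over, compressed to 12.5 dB over, so 12.5 dB of GR.
B: 3 dB over, compressed to 2 dB over, so 1 dB of GR.
A reduces 11.5 dB more.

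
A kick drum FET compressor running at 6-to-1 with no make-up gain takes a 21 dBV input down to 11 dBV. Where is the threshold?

9 dBV

Let T be the threshold. Output overshoot = (input overshoot)/R, so 11 − T = (21 − T)/6.
6·(11 − T) = 21 − T → 5·T = 66 − 21 = 45.
T = 45/5 = 9 dBV.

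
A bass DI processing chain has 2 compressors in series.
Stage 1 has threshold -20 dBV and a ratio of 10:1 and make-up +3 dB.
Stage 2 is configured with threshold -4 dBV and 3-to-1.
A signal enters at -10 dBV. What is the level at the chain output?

-16 dBV

Stage 1: -10 dBV is 10 dB over -20 dBV; at 10:1 that becomes 1 dB over, giving -19 dBV; +3 dB make-up → -16 dBV.
Stage 2: -16 dBV is at or below the -4 dBV threshold — no compression; output -16 dBV.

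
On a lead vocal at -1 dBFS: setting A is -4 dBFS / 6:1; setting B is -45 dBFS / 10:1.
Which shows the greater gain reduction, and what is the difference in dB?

A: 3 dB over, compressed to 0.5 dB over, so 2.5 dB of GR.
B: 44 dB over, compressed to 4.4 dB over, so 39.6 dB of GR.
B reduces 37.1 dB more.

B, by 37.1 dB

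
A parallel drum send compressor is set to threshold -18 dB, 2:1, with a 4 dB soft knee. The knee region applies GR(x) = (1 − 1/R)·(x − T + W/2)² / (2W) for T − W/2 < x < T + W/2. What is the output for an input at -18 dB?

x − T + W/2 = -18 − (-18) + 2 = 2.
GR = (1 − 1/2) × 2² / 8 = 0.5 × 4 / 8 = 0.25 dB.
Output = -18 − 0.25 = -18.25 dB.

-18.25 dB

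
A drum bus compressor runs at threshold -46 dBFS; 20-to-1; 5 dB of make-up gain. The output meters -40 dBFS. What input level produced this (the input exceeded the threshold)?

-26 dBFS

Remove make-up: -40 − 5 = -45 dBFS.
That's 1 dB above the -46 dBFS threshold.
Before 20:1 compression the overshoot was 1 × 20 = 20 dB, so input = -46 + 20 = -26 dBFS.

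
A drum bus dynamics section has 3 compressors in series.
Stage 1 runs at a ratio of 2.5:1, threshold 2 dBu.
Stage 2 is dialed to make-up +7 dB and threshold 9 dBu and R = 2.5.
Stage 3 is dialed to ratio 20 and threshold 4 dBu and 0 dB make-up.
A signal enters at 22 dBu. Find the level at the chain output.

Stage 1: 20 dB above 2 dBu, reduced 2.5:1 to 8 dB above → 10 dBu.
Stage 2: 1 dB above 9 dBu, reduced 2.5:1 to 0.4 dB above → 9.4 dBu; +7 dB make-up → 16.4 dBu.
Stage 3: 12.4 dB above 4 dBu, reduced 20:1 to 0.62 dB above → 4.62 dBu.

4.62 dBu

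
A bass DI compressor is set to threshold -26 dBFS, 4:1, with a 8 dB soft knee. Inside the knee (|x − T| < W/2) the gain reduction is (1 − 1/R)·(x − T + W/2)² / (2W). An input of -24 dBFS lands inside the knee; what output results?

x − T + W/2 = -24 − (-26) + 4 = 6.
GR = (1 − 1/4) × 6² / 16 = 0.75 × 36 / 16 = 1.6875 dB.
Output = -24 − 1.6875 = -25.6875 dBFS.

-25.6875 dBFS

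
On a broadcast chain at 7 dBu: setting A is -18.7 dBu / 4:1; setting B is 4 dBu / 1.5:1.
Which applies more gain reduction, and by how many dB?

A, by 18.275 dB

A: overshoot 25.7 dB → output overshoot 6.425 dB → GR 19.275 dB.
B: overshoot 3 dB → output overshoot 2 dB → GR 1 dB.
A applies 18.275 dB more gain reduction.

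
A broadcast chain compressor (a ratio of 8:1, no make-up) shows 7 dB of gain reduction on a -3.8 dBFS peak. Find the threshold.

-11.8 dBFS

Let T be the threshold. Output overshoot = (input overshoot)/R, so -10.8 − T = (-3.8 − T)/8.
8·(-10.8 − T) = -3.8 − T → 7·T = -86.4 − (-3.8) = -82.6.
T = -82.6/7 = -11.8 dBFS.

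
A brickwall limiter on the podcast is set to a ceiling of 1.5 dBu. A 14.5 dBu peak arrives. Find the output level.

1.5 dBu

At ∞:1, everything above 1.5 dBu is held at the ceiling.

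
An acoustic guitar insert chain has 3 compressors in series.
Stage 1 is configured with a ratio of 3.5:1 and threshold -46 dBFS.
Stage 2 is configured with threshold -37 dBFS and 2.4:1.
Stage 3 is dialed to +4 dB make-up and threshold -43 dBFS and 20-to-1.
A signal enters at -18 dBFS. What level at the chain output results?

-38.75 dBFS

Stage 1: 28 dB above -46 dBFS, reduced 3.5:1 to 8 dB above → -38 dBFS.
Stage 2: -38 dBFS is at or below the -37 dBFS threshold — no compression; output -38 dBFS.
Stage 3: 5 dB above -43 dBFS, reduced 20:1 to 0.25 dB above → -42.75 dBFS; +4 dB make-up → -38.75 dBFS.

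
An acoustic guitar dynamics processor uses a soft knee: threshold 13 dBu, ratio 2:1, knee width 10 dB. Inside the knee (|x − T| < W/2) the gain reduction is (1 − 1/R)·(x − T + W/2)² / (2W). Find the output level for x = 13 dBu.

12.375 dBu

x − T + W/2 = 13 − 13 + 5 = 5.
GR = (1 − 1/2) × 5² / 20 = 0.5 × 25 / 20 = 0.625 dB.
Output = 13 − 0.625 = 12.375 dBu.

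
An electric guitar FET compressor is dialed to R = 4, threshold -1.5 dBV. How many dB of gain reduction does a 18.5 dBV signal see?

The signal is 20 dB above threshold.
A 4:1 ratio leaves 5 dB of that excess.
Gain reduction = 20 − 5 = 15 dB.

15 dB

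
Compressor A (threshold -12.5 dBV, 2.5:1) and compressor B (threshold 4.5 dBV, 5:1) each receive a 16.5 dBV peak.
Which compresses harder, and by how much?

A, by 7.8 dB

A: 29 dB over, compressed to 11.6 dB over, so 17.4 dB of GR.
B: 12 dB over, compressed to 2.4 dB over, so 9.6 dB of GR.
Difference: 7.8 dB in favour of A.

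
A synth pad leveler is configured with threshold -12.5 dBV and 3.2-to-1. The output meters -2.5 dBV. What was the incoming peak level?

19.5 dBV

Post-compression overshoot = -2.5 − (-12.5) = 10 dB.
Undo the ratio: input overshoot = 10 × 3.2 = 32 dB, giving input = 19.5 dBV.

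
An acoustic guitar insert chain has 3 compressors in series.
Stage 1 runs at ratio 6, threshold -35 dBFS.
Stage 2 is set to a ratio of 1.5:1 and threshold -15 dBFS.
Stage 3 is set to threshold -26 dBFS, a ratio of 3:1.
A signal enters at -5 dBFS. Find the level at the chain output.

-30 dBFS

Stage 1: 30 dB above -35 dBFS, reduced 6:1 to 5 dB above → -30 dBFS.
Stage 2: below threshold (-30 ≤ -15); passes unchanged; output -30 dBFS.
Stage 3: -30 dBFS is at or below the -26 dBFS threshold — no compression; output -30 dBFS.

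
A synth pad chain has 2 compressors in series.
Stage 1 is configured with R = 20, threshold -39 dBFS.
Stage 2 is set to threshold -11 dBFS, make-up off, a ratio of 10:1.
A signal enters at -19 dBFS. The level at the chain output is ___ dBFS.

-38 dBFS

Stage 1: -19 dBFS is 20 dB over -39 dBFS; at 20:1 that becomes 1 dB over, giving -38 dBFS.
Stage 2: below threshold (-38 ≤ -11); passes unchanged; output -38 dBFS.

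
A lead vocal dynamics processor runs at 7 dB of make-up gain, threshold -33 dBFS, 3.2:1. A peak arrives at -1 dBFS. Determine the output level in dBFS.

The input is 32 dB above the -33 dBFS threshold.
The 32 dB excess becomes 10 dB after 3.2:1 reduction.
So the level is -33 + 10 = -23 dBFS; make-up adds 7 dB, giving -16 dBFS.

-16 dBFS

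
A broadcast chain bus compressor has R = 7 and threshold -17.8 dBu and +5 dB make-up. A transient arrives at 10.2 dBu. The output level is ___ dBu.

10.2 dBu sits 28 dB over threshold.
7:1 compression reduces that to 28/7 = 4 dB over.
So the level is -17.8 + 4 = -13.8 dBu; make-up adds 5 dB, giving -8.8 dBu.

-8.8 dBu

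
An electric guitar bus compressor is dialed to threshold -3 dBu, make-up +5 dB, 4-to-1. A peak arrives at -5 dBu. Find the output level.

0 dBu

-5 dBu is 2 dB below the -3 dBu threshold, so no gain reduction is applied.
Make-up gain adds 5 dB: -5 + 5 = 0 dBu.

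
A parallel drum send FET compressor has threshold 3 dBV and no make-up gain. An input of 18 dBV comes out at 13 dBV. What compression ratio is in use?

1.5:1

Input overshoot = 18 − 3 = 15 dB; output overshoot = 13 − 3 = 10 dB.
Ratio = 15 / 10 = 1.5.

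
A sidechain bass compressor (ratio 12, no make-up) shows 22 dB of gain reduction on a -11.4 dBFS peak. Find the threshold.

Let T be the threshold. Output overshoot = (input overshoot)/R, so -33.4 − T = (-11.4 − T)/12.
12·(-33.4 − T) = -11.4 − T → 11·T = -400.8 − (-11.4) = -389.4.
T = -389.4/11 = -35.4 dBFS.

-35.4 dBFS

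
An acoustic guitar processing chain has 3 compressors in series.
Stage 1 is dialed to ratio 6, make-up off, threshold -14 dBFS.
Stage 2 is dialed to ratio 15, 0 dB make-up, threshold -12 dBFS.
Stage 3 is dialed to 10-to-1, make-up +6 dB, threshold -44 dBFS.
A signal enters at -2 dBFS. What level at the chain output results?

Stage 1: overshoot 12 dB → 12/6 = 2 dB → -12 dBFS.
Stage 2: below threshold (-12 ≤ -12); passes unchanged; output -12 dBFS.
Stage 3: -12 dBFS is 32 dB over -44 dBFS; at 10:1 that becomes 3.2 dB over, giving -40.8 dBFS; +6 dB make-up → -34.8 dBFS.

-34.8 dBFS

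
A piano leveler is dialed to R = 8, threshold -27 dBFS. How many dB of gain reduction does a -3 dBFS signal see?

Overshoot = -3 − (-27) = 24 dB.
At 8:1, output sits 24/8 = 3 dB above threshold.
Gain reduction = 24 − 3 = 21 dB.

21 dB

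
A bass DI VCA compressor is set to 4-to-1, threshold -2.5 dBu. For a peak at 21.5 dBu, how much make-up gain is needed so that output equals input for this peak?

Overshoot 24 dB → 24/4 = 6 dB after compression, so the compressed level is -2.5 + 6 = 3.5 dBu.
Make-up = target − compressed = 21.5 − 3.5 = 18 dB.

18 dB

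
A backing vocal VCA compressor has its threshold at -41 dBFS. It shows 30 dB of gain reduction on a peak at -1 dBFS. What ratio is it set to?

4:1

Input overshoot = -1 − (-41) = 40 dB.
Output overshoot = 40 − 30 = 10 dB.
Ratio = input overshoot / output overshoot = 40 / 10 = 4.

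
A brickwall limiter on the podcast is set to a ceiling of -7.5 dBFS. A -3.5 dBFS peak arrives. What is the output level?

At ∞:1, everything above -7.5 dBFS is held at the ceiling.

-7.5 dBFS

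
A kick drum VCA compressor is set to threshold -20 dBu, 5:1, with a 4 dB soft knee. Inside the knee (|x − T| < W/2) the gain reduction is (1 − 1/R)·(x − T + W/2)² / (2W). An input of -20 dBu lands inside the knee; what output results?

-20.4 dBu

x − T + W/2 = -20 − (-20) + 2 = 2.
GR = (1 − 1/5) × 2² / 8 = 0.8 × 4 / 8 = 0.4 dB.
Output = -20 − 0.4 = -20.4 dBu.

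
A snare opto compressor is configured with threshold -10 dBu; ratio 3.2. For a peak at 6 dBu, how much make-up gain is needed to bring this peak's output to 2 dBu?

The peak compresses to -10 + 16/3.2 = -5 dBu.
To reach 2 dBu requires 2 − (-5) = 7 dB of make-up.

7 dB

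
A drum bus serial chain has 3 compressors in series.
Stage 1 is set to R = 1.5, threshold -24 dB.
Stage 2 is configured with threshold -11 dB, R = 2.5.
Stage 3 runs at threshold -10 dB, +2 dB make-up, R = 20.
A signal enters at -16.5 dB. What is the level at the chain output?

Stage 1: overshoot 7.5 dB → 7.5/1.5 = 5 dB → -19 dB.
Stage 2: below threshold (-19 ≤ -11); passes unchanged; output -19 dB.
Stage 3: -19 dB ≤ -10 dB, so stage 3 doesn't engage; make-up brings it to -17 dB.

-17 dB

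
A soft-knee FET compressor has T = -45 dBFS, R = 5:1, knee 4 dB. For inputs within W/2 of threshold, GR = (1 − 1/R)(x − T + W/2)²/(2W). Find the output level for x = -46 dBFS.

x − T + W/2 = -46 − (-45) + 2 = 1.
GR = (1 − 1/5) × 1² / 8 = 0.8 × 1 / 8 = 0.1 dB.
Output = -46 − 0.1 = -46.1 dBFS.

-46.1 dBFS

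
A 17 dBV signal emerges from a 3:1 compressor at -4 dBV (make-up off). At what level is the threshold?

-14.5 dBV

Let T be the threshold. Output overshoot = (input overshoot)/R, so -4 − T = (17 − T)/3.
3·(-4 − T) = 17 − T → 2·T = -12 − 17 = -29.
T = -29/2 = -14.5 dBV.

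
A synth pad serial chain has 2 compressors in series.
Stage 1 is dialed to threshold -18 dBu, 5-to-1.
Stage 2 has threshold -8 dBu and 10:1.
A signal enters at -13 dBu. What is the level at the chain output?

Stage 1: -13 dBu is 5 dB over -18 dBu; at 5:1 that becomes 1 dB over, giving -17 dBu.
Stage 2: -17 dBu is at or below the -8 dBu threshold — no compression; output -17 dBu.

-17 dBu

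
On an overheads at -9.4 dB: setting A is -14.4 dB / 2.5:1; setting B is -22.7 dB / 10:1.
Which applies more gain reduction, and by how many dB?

B, by 8.97 dB

A: 5 dB over, compressed to 2 dB over, so 3 dB of GR.
B: 13.3 dB over, compressed to 1.33 dB over, so 11.97 dB of GR.
Difference: 8.97 dB in favour of B.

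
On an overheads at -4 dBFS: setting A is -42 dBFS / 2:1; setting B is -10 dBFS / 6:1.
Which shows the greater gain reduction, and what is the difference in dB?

A, by 14 dB

A: overshoot 38 dB → output overshoot 19 dB → GR 19 dB.
B: overshoot 6 dB → output overshoot 1 dB → GR 5 dB.
A reduces 14 dB more.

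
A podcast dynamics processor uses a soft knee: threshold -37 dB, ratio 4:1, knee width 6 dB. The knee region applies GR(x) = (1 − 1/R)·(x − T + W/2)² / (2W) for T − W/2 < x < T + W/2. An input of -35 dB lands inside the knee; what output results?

x − T + W/2 = -35 − (-37) + 3 = 5.
GR = (1 − 1/4) × 5² / 12 = 0.75 × 25 / 12 = 1.5625 dB.
Output = -35 − 1.5625 = -36.5625 dB.

-36.5625 dB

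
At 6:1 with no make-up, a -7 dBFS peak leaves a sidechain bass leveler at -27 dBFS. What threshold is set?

Let T be the threshold. Output overshoot = (input overshoot)/R, so -27 − T = (-7 − T)/6.
6·(-27 − T) = -7 − T → 5·T = -162 − (-7) = -155.
T = -155/5 = -31 dBFS.

-31 dBFS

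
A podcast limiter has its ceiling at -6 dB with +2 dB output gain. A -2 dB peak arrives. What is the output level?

The limiter clamps the peak to its -6 dB ceiling.
Output gain then adds 2 dB: -6 + 2 = -4 dB.

-4 dB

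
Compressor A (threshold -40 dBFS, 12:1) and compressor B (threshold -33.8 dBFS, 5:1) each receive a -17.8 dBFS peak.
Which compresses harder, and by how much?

A, by 7.55 dB

A: GR = 22.2 − 22.2/12 = 20.35 dB.
B: GR = 16 − 16/5 = 12.8 dB.
Difference: 7.55 dB in favour of A.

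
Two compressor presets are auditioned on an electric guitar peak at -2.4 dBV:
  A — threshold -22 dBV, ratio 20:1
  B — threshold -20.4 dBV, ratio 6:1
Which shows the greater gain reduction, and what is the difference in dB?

A: overshoot 19.6 dB → output overshoot 0.98 dB → GR 18.62 dB.
B: overshoot 18 dB → output overshoot 3 dB → GR 15 dB.
A applies 3.62 dB more gain reduction.

A, by 3.62 dB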